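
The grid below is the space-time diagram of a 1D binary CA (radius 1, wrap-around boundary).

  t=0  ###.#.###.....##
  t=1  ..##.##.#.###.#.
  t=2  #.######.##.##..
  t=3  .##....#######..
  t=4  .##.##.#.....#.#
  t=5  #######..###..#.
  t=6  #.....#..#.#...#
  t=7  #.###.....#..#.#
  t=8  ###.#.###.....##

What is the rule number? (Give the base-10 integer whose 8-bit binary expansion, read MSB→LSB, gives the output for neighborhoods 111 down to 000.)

  [7] ### => .  t=0,i=0
  [6] ##. => #  t=0,i=2
  [5] #.# => #  t=0,i=3
  [4] #.. => .  t=0,i=9
  [3] .## => #  t=0,i=6
  [2] .#. => .  t=0,i=4
  [1] ..# => .  t=0,i=13
  [0] ... => #  t=0,i=10
  bits 01101001 = 105

105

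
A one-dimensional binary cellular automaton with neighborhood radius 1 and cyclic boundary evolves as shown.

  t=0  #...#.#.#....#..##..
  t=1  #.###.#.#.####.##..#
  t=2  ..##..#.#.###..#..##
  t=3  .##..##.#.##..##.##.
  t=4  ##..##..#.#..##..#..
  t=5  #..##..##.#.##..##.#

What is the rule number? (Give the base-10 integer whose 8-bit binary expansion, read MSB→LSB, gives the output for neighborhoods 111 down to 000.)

143

  nb ###: next=#  (t=1,i=3, bit7=1)
  nb ##.: next=.  (t=0,i=17, bit6=0)
  nb #.#: next=.  (t=0,i=5, bit5=0)
  nb #..: next=.  (t=0,i=1, bit4=0)
  nb .##: next=#  (t=0,i=16, bit3=1)
  nb .#.: next=#  (t=0,i=0, bit2=1)
  nb ..#: next=#  (t=0,i=3, bit1=1)
  nb ...: next=#  (t=0,i=2, bit0=1)
  bits 10001111 = 143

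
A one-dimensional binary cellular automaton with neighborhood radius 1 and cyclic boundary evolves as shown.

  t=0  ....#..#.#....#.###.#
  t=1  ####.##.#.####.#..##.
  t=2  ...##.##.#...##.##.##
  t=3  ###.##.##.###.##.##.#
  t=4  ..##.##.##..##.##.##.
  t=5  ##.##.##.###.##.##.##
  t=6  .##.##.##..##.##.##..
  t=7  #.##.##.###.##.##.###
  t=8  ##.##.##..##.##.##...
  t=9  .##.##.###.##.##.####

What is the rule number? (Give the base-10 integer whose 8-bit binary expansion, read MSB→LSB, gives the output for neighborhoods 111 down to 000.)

115

  nb ###: next=.  (t=0,i=17, bit7=0)
  nb ##.: next=#  (t=0,i=18, bit6=1)
  nb #.#: next=#  (t=0,i=8, bit5=1)
  nb #..: next=#  (t=0,i=0, bit4=1)
  nb .##: next=.  (t=0,i=16, bit3=0)
  nb .#.: next=.  (t=0,i=4, bit2=0)
  nb ..#: next=#  (t=0,i=3, bit1=1)
  nb ...: next=#  (t=0,i=1, bit0=1)
  bits 01110011 = 115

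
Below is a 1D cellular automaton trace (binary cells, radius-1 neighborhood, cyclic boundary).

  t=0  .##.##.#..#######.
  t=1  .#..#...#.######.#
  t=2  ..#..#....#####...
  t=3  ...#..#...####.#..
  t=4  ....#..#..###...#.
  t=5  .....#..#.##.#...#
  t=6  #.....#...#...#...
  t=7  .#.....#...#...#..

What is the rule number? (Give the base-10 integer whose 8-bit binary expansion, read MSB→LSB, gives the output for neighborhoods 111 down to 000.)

  nb ###: next=#  (t=0,i=11, bit7=1)
  nb ##.: next=.  (t=0,i=2, bit6=0)
  nb #.#: next=.  (t=0,i=3, bit5=0)
  nb #..: next=#  (t=0,i=8, bit4=1)
  nb .##: next=#  (t=0,i=1, bit3=1)
  nb .#.: next=.  (t=0,i=7, bit2=0)
  nb ..#: next=.  (t=0,i=0, bit1=0)
  nb ...: next=.  (t=1,i=6, bit0=0)
  bits 10011000 = 152

152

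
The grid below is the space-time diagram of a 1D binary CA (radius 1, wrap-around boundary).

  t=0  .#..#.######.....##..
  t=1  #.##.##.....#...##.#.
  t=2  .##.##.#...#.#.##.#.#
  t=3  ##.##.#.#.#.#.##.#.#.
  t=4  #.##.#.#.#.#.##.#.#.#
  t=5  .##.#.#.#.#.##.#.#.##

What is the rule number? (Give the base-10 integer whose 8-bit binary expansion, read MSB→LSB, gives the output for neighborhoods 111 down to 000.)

58

  ### -> .   bit 7 = 0  t=0,i=7
  ##. -> .   bit 6 = 0  t=0,i=11
  #.# -> #   bit 5 = 1  t=0,i=5
  #.. -> #   bit 4 = 1  t=0,i=2
  .## -> #   bit 3 = 1  t=0,i=6
  .#. -> .   bit 2 = 0  t=0,i=1
  ..# -> #   bit 1 = 1  t=0,i=0
  ... -> .   bit 0 = 0  t=0,i=13
  bits 00111010 = 58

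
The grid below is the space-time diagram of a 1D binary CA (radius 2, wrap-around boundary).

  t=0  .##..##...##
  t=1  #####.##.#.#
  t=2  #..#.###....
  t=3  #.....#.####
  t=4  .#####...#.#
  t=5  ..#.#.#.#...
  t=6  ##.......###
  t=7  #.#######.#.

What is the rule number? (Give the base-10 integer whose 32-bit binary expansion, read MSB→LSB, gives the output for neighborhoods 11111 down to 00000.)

1263137055

  ##### -> .   bit 31 = 0  t=1,i=1
  ####. -> #   bit 30 = 1  t=1,i=3
  ###.# -> .   bit 29 = 0  t=1,i=4
  ###.. -> .   bit 28 = 0  t=2,i=7
  ##.## -> #   bit 27 = 1  t=0,i=0
  ##.#. -> .   bit 26 = 0  t=1,i=8
  ##..# -> #   bit 25 = 1  t=0,i=3
  ##... -> #   bit 24 = 1  t=0,i=7
  #.### -> .   bit 23 = 0  t=1,i=11
  #.##. -> #   bit 22 = 1  t=0,i=1
  #.#.# -> .   bit 21 = 0  t=1,i=9
  #.#.. -> .   bit 20 = 0  t=5,i=8
  #..## -> #   bit 19 = 1  t=0,i=4
  #..#. -> .   bit 18 = 0  t=2,i=2
  #...# -> .   bit 17 = 0  t=0,i=8
  #.... -> #   bit 16 = 1  t=2,i=9
  .#### -> #   bit 15 = 1  t=1,i=0
  .###. -> #   bit 14 = 1  t=2,i=6
  .##.# -> #   bit 13 = 1  t=0,i=11
  .##.. -> #   bit 12 = 1  t=0,i=2
  .#.## -> .   bit 11 = 0  t=1,i=10
  .#.#. -> .   bit 10 = 0  t=4,i=10
  .#..# -> .   bit 9 = 0  t=2,i=1
  .#... -> #   bit 8 = 1  t=5,i=9
  ..### -> .   bit 7 = 0  t=6,i=9
  ..##. -> .   bit 6 = 0  t=0,i=5
  ..#.# -> .   bit 5 = 0  t=2,i=3
  ..#.. -> #   bit 4 = 1  t=2,i=0
  ...## -> #   bit 3 = 1  t=0,i=9
  ...#. -> #   bit 2 = 1  t=2,i=11
  ....# -> #   bit 1 = 1  t=2,i=10
  ..... -> #   bit 0 = 1  t=3,i=3
  bits 01001011010010011111000100011111 = 1263137055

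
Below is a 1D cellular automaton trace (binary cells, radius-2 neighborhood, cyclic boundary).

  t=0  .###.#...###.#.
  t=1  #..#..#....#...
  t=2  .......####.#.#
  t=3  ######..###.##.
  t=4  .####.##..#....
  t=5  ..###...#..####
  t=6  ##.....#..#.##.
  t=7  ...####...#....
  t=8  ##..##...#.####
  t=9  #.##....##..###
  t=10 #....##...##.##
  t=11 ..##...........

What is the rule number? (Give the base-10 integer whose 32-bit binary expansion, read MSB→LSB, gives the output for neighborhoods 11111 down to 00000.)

3794371879

  nb #####: next=#  (t=3,i=2, bit31=1)
  nb ####.: next=#  (t=2,i=9, bit30=1)
  nb ###.#: next=#  (t=0,i=3, bit29=1)
  nb ###..: next=.  (t=3,i=5, bit28=0)
  nb ##.##: next=.  (t=3,i=11, bit27=0)
  nb ##.#.: next=.  (t=0,i=4, bit26=0)
  nb ##..#: next=#  (t=3,i=6, bit25=1)
  nb ##...: next=.  (t=5,i=5, bit24=0)
  nb #.###: next=.  (t=3,i=0, bit23=0)
  nb #.##.: next=.  (t=3,i=12, bit22=0)
  nb #.#.#: next=#  (t=2,i=12, bit21=1)
  nb #.#..: next=.  (t=0,i=5, bit20=0)
  nb #..##: next=#  (t=0,i=0, bit19=1)
  nb #..#.: next=.  (t=1,i=2, bit18=0)
  nb #...#: next=.  (t=0,i=7, bit17=0)
  nb #....: next=#  (t=1,i=8, bit16=1)
  nb .####: next=#  (t=2,i=8, bit15=1)
  nb .###.: next=.  (t=0,i=2, bit14=0)
  nb .##.#: next=.  (t=3,i=13, bit13=0)
  nb .##..: next=.  (t=4,i=7, bit12=0)
  nb .#.##: next=.  (t=6,i=11, bit11=0)
  nb .#.#.: next=#  (t=2,i=13, bit10=1)
  nb .#..#: next=.  (t=0,i=14, bit9=0)
  nb .#...: next=#  (t=0,i=6, bit8=1)
  nb ..###: next=.  (t=0,i=1, bit7=0)
  nb ..##.: next=.  (t=8,i=4, bit6=0)
  nb ..#.#: next=#  (t=6,i=10, bit5=1)
  nb ..#..: next=.  (t=1,i=0, bit4=0)
  nb ...##: next=.  (t=0,i=8, bit3=0)
  nb ...#.: next=#  (t=1,i=10, bit2=1)
  nb ....#: next=#  (t=1,i=9, bit1=1)
  nb .....: next=#  (t=2,i=2, bit0=1)
  bits 11100010001010011000010100100111 = 3794371879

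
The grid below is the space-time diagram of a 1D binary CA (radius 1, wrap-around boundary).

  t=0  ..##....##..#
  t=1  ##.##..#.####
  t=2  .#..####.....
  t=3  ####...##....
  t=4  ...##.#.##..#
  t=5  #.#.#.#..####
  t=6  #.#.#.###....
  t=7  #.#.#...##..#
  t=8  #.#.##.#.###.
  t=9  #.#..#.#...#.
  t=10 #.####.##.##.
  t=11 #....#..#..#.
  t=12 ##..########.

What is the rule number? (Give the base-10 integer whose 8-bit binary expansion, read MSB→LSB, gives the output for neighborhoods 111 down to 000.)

  ###|.  b7=0 t=1,i=0
  ##.|#  b6=1 t=0,i=3
  #.#|.  b5=0 t=1,i=2
  #..|#  b4=1 t=0,i=0
  .##|.  b3=0 t=0,i=2
  .#.|#  b2=1 t=0,i=12
  ..#|#  b1=1 t=0,i=1
  ...|.  b0=0 t=0,i=5
  bits 01010110 = 86

86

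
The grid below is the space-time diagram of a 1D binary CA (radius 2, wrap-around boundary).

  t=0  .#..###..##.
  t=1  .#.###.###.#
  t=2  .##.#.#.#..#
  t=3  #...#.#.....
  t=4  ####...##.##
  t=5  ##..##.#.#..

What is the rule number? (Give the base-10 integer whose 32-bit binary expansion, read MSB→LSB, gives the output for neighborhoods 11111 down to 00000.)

2334869974

  #####|#  b31=1 t=4,i=0
  ####.|.  b30=0 t=4,i=2
  ###.#|.  b29=0 t=1,i=5
  ###..|.  b28=0 t=0,i=6
  ##.##|#  b27=1 t=1,i=6
  ##.#.|.  b26=0 t=1,i=10
  ##..#|#  b25=1 t=0,i=7
  ##...|#  b24=1 t=4,i=4
  #.###|.  b23=0 t=1,i=3
  #.##.|.  b22=0 t=2,i=1
  #.#.#|#  b21=1 t=1,i=1
  #.#..|.  b20=0 t=2,i=8
  #..##|#  b19=1 t=0,i=3
  #..#.|.  b18=0 t=0,i=0
  #...#|#  b17=1 t=3,i=2
  #....|#  b16=1 t=3,i=8
  .####|.  b15=0 t=4,i=11
  .###.|#  b14=1 t=0,i=5
  .##.#|.  b13=0 t=2,i=2
  .##..|.  b12=0 t=0,i=10
  .#.##|#  b11=1 t=1,i=2
  .#.#.|.  b10=0 t=1,i=0
  .#..#|.  b9=0 t=0,i=2
  .#...|#  b8=1 t=3,i=1
  ..###|#  b7=1 t=0,i=4
  ..##.|#  b6=1 t=0,i=9
  ..#.#|.  b5=0 t=2,i=11
  ..#..|#  b4=1 t=0,i=1
  ...##|.  b3=0 t=4,i=6
  ...#.|#  b2=1 t=3,i=3
  ....#|#  b1=1 t=3,i=10
  .....|.  b0=0 t=3,i=9
  bits 10001011001010110100100111010110 = 2334869974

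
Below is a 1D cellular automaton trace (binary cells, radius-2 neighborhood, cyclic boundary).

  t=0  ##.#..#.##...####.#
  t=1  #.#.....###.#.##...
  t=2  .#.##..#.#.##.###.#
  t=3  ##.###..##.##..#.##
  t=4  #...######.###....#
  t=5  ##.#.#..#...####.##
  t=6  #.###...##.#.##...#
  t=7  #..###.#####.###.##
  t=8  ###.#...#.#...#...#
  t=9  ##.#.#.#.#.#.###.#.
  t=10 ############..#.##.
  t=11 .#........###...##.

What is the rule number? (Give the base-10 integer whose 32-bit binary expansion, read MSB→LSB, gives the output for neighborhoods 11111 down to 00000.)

1466561884

  #####|.  b31=0 t=4,i=6
  ####.|#  b30=1 t=0,i=15
  ###.#|.  b29=0 t=0,i=1
  ###..|#  b28=1 t=3,i=5
  ##.##|.  b27=0 t=0,i=17
  ##.#.|#  b26=1 t=0,i=2
  ##..#|#  b25=1 t=2,i=5
  ##...|#  b24=1 t=0,i=10
  #.###|.  b23=0 t=0,i=18
  #.##.|#  b22=1 t=0,i=8
  #.#.#|#  b21=1 t=1,i=12
  #.#..|.  b20=0 t=0,i=3
  #..##|#  b19=1 t=3,i=7
  #..#.|.  b18=0 t=0,i=5
  #...#|.  b17=0 t=0,i=11
  #....|#  b16=1 t=1,i=4
  .####|#  b15=1 t=0,i=14
  .###.|#  b14=1 t=0,i=0
  .##.#|#  b13=1 t=2,i=12
  .##..|#  b12=1 t=0,i=9
  .#.##|.  b11=0 t=0,i=7
  .#.#.|#  b10=1 t=1,i=1
  .#..#|.  b9=0 t=0,i=4
  .#...|#  b8=1 t=1,i=3
  ..###|.  b7=0 t=0,i=13
  ..##.|#  b6=1 t=3,i=8
  ..#.#|.  b5=0 t=0,i=6
  ..#..|#  b4=1 t=5,i=8
  ...##|#  b3=1 t=0,i=12
  ...#.|#  b2=1 t=1,i=18
  ....#|.  b1=0 t=1,i=6
  .....|.  b0=0 t=1,i=5
  bits 01010111011010011111010101011100 = 1466561884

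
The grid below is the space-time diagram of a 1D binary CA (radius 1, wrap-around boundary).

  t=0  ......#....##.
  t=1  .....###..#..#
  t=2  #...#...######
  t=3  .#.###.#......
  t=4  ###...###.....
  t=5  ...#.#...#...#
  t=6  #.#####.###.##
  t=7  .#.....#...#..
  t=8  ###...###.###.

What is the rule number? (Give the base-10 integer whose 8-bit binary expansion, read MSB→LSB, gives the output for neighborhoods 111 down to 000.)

  nb ###: next=.  (t=1,i=6, bit7=0)
  nb ##.: next=.  (t=0,i=12, bit6=0)
  nb #.#: next=#  (t=3,i=2, bit5=1)
  nb #..: next=#  (t=0,i=7, bit4=1)
  nb .##: next=.  (t=0,i=11, bit3=0)
  nb .#.: next=#  (t=0,i=6, bit2=1)
  nb ..#: next=#  (t=0,i=5, bit1=1)
  nb ...: next=.  (t=0,i=0, bit0=0)
  bits 00110110 = 54

54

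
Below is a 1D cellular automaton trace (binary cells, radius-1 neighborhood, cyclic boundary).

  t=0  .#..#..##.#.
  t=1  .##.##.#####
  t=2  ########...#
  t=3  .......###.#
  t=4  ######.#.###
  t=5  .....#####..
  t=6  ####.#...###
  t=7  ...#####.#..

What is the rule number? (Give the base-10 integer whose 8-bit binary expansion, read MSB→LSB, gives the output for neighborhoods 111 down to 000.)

  [7] ### => .  t=1,i=8
  [6] ##. => #  t=0,i=8
  [5] #.# => #  t=0,i=9
  [4] #.. => #  t=0,i=2
  [3] .## => #  t=0,i=7
  [2] .#. => #  t=0,i=1
  [1] ..# => .  t=0,i=0
  [0] ... => #  t=2,i=9
  bits 01111101 = 125

125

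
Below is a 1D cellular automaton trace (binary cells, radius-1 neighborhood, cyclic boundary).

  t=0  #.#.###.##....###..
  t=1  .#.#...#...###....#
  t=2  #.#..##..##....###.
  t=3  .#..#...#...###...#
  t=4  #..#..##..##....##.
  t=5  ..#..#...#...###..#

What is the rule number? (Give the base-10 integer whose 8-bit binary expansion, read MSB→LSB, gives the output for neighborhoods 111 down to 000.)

  ###|.  b7=0 t=0,i=5
  ##.|.  b6=0 t=0,i=6
  #.#|#  b5=1 t=0,i=1
  #..|.  b4=0 t=0,i=10
  .##|.  b3=0 t=0,i=4
  .#.|.  b2=0 t=0,i=0
  ..#|#  b1=1 t=0,i=13
  ...|#  b0=1 t=0,i=11
  bits 00100011 = 35

35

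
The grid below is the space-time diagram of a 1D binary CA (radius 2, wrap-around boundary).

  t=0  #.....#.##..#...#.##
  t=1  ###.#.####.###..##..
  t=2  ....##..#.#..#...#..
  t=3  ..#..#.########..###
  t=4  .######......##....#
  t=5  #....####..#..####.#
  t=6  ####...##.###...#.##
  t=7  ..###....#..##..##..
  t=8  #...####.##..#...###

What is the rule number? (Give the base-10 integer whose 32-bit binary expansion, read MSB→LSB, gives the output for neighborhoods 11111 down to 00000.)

1500847922

  [31] ##### => .  t=3,i=9
  [30] ####. => #  t=1,i=8
  [29] ###.# => .  t=1,i=2
  [28] ###.. => #  t=0,i=0
  [27] ##.## => #  t=1,i=10
  [26] ##.#. => .  t=1,i=3
  [25] ##..# => .  t=0,i=10
  [24] ##... => #  t=0,i=1
  [23] #.### => .  t=0,i=18
  [22] #.##. => #  t=0,i=8
  [21] #.#.# => #  t=1,i=4
  [20] #.#.. => #  t=2,i=10
  [19] #..## => .  t=1,i=15
  [18] #..#. => #  t=0,i=11
  [17] #...# => .  t=0,i=14
  [16] #.... => #  t=0,i=2
  [15] .#### => .  t=1,i=7
  [14] .###. => .  t=0,i=19
  [13] .##.# => .  t=6,i=8
  [12] .##.. => #  t=0,i=9
  [11] .#.## => #  t=0,i=7
  [10] .#.#. => #  t=2,i=9
  [9] .#..# => #  t=2,i=11
  [8] .#... => #  t=0,i=13
  [7] ..### => .  t=1,i=0
  [6] ..##. => .  t=1,i=16
  [5] ..#.# => #  t=0,i=6
  [4] ..#.. => #  t=0,i=12
  [3] ...## => .  t=2,i=3
  [2] ...#. => .  t=0,i=5
  [1] ....# => #  t=0,i=4
  [0] ..... => .  t=0,i=3
  bits 01011001011101010001111100110010 = 1500847922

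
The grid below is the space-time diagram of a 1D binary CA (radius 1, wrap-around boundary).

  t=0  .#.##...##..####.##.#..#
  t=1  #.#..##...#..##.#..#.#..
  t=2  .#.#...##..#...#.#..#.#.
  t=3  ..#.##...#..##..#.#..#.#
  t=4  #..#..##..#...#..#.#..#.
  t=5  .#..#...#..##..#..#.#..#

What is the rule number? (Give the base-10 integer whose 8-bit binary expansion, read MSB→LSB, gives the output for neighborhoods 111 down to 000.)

  nb ###: next=#  (t=0,i=13, bit7=1)
  nb ##.: next=.  (t=0,i=4, bit6=0)
  nb #.#: next=#  (t=0,i=0, bit5=1)
  nb #..: next=#  (t=0,i=5, bit4=1)
  nb .##: next=.  (t=0,i=3, bit3=0)
  nb .#.: next=.  (t=0,i=1, bit2=0)
  nb ..#: next=.  (t=0,i=7, bit1=0)
  nb ...: next=#  (t=0,i=6, bit0=1)
  bits 10110001 = 177

177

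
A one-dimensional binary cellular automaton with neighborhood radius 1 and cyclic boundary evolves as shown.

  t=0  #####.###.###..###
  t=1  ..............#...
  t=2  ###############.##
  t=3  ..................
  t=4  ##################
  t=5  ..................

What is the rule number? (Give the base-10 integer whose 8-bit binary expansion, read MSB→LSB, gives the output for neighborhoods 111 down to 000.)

  [7] ### => .  t=0,i=0
  [6] ##. => .  t=0,i=4
  [5] #.# => .  t=0,i=5
  [4] #.. => .  t=0,i=13
  [3] .## => .  t=0,i=6
  [2] .#. => #  t=1,i=14
  [1] ..# => #  t=0,i=14
  [0] ... => #  t=1,i=0
  bits 00000111 = 7

7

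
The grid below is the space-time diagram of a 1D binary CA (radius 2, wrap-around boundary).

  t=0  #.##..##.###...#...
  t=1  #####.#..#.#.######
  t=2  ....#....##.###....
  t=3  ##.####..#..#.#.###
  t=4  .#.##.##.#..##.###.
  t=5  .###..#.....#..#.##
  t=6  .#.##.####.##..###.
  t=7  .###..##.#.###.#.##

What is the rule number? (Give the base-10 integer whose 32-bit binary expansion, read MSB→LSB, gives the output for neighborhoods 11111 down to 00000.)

  nb #####: next=.  (t=1,i=0, bit31=0)
  nb ####.: next=.  (t=1,i=3, bit30=0)
  nb ###.#: next=#  (t=1,i=4, bit29=1)
  nb ###..: next=#  (t=0,i=11, bit28=1)
  nb ##.##: next=.  (t=0,i=8, bit27=0)
  nb ##.#.: next=.  (t=1,i=5, bit26=0)
  nb ##..#: next=#  (t=0,i=4, bit25=1)
  nb ##...: next=.  (t=0,i=12, bit24=0)
  nb #.###: next=#  (t=0,i=9, bit23=1)
  nb #.##.: next=#  (t=0,i=2, bit22=1)
  nb #.#.#: next=.  (t=1,i=11, bit21=0)
  nb #.#..: next=.  (t=1,i=6, bit20=0)
  nb #..##: next=.  (t=0,i=5, bit19=0)
  nb #..#.: next=.  (t=1,i=8, bit18=0)
  nb #...#: next=#  (t=0,i=13, bit17=1)
  nb #....: next=#  (t=2,i=6, bit16=1)
  nb .####: next=#  (t=1,i=14, bit15=1)
  nb .###.: next=.  (t=0,i=10, bit14=0)
  nb .##.#: next=.  (t=0,i=7, bit13=0)
  nb .##..: next=#  (t=0,i=3, bit12=1)
  nb .#.##: next=#  (t=0,i=1, bit11=1)
  nb .#.#.: next=#  (t=1,i=10, bit10=1)
  nb .#..#: next=.  (t=1,i=7, bit9=0)
  nb .#...: next=#  (t=0,i=16, bit8=1)
  nb ..###: next=#  (t=6,i=15, bit7=1)
  nb ..##.: next=#  (t=0,i=6, bit6=1)
  nb ..#.#: next=#  (t=0,i=0, bit5=1)
  nb ..#..: next=#  (t=0,i=15, bit4=1)
  nb ...##: next=.  (t=2,i=8, bit3=0)
  nb ...#.: next=#  (t=0,i=14, bit2=1)
  nb ....#: next=.  (t=2,i=2, bit1=0)
  nb .....: next=#  (t=2,i=0, bit0=1)
  bits 00110010110000111001110111110101 = 851680757

851680757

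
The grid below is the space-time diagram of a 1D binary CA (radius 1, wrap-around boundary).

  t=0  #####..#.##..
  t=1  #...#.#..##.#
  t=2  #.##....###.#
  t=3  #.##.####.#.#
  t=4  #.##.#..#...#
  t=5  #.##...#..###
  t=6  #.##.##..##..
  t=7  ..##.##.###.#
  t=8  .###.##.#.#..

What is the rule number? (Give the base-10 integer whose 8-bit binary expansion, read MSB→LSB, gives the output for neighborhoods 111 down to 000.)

75

  [7] ### => .  t=0,i=1
  [6] ##. => #  t=0,i=4
  [5] #.# => .  t=0,i=8
  [4] #.. => .  t=0,i=5
  [3] .## => #  t=0,i=0
  [2] .#. => .  t=0,i=7
  [1] ..# => #  t=0,i=6
  [0] ... => #  t=1,i=2
  bits 01001011 = 75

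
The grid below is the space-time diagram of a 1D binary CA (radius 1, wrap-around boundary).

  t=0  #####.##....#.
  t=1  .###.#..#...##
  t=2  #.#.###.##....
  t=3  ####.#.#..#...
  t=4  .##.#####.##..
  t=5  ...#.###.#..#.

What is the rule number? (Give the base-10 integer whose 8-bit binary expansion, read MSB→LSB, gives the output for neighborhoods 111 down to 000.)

  nb ###: next=#  (t=0,i=1, bit7=1)
  nb ##.: next=.  (t=0,i=4, bit6=0)
  nb #.#: next=#  (t=0,i=5, bit5=1)
  nb #..: next=#  (t=0,i=8, bit4=1)
  nb .##: next=.  (t=0,i=0, bit3=0)
  nb .#.: next=#  (t=0,i=12, bit2=1)
  nb ..#: next=.  (t=0,i=11, bit1=0)
  nb ...: next=.  (t=0,i=9, bit0=0)
  bits 10110100 = 180

180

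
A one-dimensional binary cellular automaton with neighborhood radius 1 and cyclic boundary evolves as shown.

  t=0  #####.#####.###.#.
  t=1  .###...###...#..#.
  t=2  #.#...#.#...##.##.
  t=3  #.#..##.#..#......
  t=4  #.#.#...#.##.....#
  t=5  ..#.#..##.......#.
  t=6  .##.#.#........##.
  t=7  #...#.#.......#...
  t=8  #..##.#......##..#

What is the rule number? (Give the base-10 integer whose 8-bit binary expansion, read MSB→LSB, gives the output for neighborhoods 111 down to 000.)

  [7] ### => #  t=0,i=1
  [6] ##. => .  t=0,i=4
  [5] #.# => .  t=0,i=5
  [4] #.. => .  t=1,i=4
  [3] .## => .  t=0,i=0
  [2] .#. => #  t=0,i=16
  [1] ..# => #  t=1,i=0
  [0] ... => .  t=1,i=5
  bits 10000110 = 134

134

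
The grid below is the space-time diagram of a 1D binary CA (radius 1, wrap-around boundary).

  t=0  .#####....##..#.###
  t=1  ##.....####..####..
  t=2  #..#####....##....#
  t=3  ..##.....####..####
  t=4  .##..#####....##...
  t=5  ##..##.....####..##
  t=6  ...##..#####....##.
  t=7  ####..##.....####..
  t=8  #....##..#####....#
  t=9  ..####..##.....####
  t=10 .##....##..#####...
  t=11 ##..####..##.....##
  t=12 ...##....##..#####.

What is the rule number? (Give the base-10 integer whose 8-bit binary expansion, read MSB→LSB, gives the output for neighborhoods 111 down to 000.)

  ###|.  b7=0 t=0,i=2
  ##.|.  b6=0 t=0,i=5
  #.#|#  b5=1 t=0,i=0
  #..|.  b4=0 t=0,i=6
  .##|#  b3=1 t=0,i=1
  .#.|#  b2=1 t=0,i=14
  ..#|#  b1=1 t=0,i=9
  ...|#  b0=1 t=0,i=7
  bits 00101111 = 47

47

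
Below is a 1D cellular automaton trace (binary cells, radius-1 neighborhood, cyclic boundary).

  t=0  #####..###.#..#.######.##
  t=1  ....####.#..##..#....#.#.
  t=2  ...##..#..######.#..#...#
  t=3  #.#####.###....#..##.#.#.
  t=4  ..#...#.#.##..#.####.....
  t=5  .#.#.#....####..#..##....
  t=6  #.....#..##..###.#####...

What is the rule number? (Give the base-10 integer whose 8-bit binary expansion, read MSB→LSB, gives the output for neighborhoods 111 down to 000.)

90

  ###|.  b7=0 t=0,i=0
  ##.|#  b6=1 t=0,i=4
  #.#|.  b5=0 t=0,i=10
  #..|#  b4=1 t=0,i=5
  .##|#  b3=1 t=0,i=7
  .#.|.  b2=0 t=0,i=11
  ..#|#  b1=1 t=0,i=6
  ...|.  b0=0 t=1,i=0
  bits 01011010 = 90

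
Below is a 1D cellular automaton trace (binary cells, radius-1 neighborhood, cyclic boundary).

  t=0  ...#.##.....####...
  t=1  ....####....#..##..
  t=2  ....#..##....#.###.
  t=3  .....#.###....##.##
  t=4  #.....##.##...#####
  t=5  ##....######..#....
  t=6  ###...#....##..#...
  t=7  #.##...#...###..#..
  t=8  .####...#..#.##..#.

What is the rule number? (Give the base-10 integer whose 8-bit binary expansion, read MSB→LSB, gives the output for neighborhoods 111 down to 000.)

  [7] ### => .  t=0,i=13
  [6] ##. => #  t=0,i=6
  [5] #.# => #  t=0,i=4
  [4] #.. => #  t=0,i=7
  [3] .## => #  t=0,i=5
  [2] .#. => .  t=0,i=3
  [1] ..# => .  t=0,i=2
  [0] ... => .  t=0,i=0
  bits 01111000 = 120

120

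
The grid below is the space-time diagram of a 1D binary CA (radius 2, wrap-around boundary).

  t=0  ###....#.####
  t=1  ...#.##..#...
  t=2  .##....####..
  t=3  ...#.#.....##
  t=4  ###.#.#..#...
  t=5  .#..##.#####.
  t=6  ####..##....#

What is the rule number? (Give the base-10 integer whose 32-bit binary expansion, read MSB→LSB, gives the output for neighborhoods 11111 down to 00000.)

195970838

  #####|.  b31=0 t=0,i=0
  ####.|.  b30=0 t=0,i=1
  ###.#|.  b29=0 t=4,i=2
  ###..|.  b28=0 t=0,i=2
  ##.##|#  b27=1 t=5,i=6
  ##.#.|.  b26=0 t=4,i=3
  ##..#|#  b25=1 t=1,i=7
  ##...|#  b24=1 t=0,i=3
  #.###|#  b23=1 t=0,i=9
  #.##.|.  b22=0 t=1,i=5
  #.#.#|#  b21=1 t=4,i=4
  #.#..|.  b20=0 t=3,i=5
  #..##|#  b19=1 t=5,i=3
  #..#.|#  b18=1 t=1,i=8
  #...#|#  b17=1 t=2,i=12
  #....|.  b16=0 t=0,i=4
  .####|.  b15=0 t=0,i=10
  .###.|#  b14=1 t=4,i=1
  .##.#|.  b13=0 t=5,i=5
  .##..|.  b12=0 t=1,i=6
  .#.##|.  b11=0 t=0,i=8
  .#.#.|#  b10=1 t=3,i=4
  .#..#|#  b9=1 t=4,i=7
  .#...|#  b8=1 t=1,i=10
  ..###|.  b7=0 t=2,i=7
  ..##.|.  b6=0 t=2,i=1
  ..#.#|.  b5=0 t=0,i=7
  ..#..|#  b4=1 t=1,i=9
  ...##|.  b3=0 t=2,i=0
  ...#.|#  b2=1 t=0,i=6
  ....#|#  b1=1 t=0,i=5
  .....|.  b0=0 t=1,i=0
  bits 00001011101011100100011100010110 = 195970838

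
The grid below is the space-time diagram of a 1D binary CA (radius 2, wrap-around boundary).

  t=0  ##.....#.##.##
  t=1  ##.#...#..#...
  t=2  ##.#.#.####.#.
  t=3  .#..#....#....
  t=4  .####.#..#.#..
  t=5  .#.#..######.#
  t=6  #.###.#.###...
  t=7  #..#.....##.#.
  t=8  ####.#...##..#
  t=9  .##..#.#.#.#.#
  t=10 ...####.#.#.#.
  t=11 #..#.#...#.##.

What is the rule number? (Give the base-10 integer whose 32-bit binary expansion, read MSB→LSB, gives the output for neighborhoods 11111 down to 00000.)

  nb #####: next=#  (t=5,i=8, bit31=1)
  nb ####.: next=#  (t=0,i=0, bit30=1)
  nb ###.#: next=.  (t=2,i=10, bit29=0)
  nb ###..: next=#  (t=0,i=1, bit28=1)
  nb ##.##: next=.  (t=0,i=11, bit27=0)
  nb ##.#.: next=.  (t=1,i=2, bit26=0)
  nb ##..#: next=#  (t=8,i=11, bit25=1)
  nb ##...: next=.  (t=0,i=2, bit24=0)
  nb #.###: next=.  (t=0,i=12, bit23=0)
  nb #.##.: next=.  (t=0,i=9, bit22=0)
  nb #.#.#: next=.  (t=2,i=3, bit21=0)
  nb #.#..: next=#  (t=1,i=3, bit20=1)
  nb #..##: next=.  (t=5,i=5, bit19=0)
  nb #..#.: next=#  (t=1,i=9, bit18=1)
  nb #...#: next=#  (t=1,i=5, bit17=1)
  nb #....: next=#  (t=0,i=3, bit16=1)
  nb .####: next=.  (t=0,i=13, bit15=0)
  nb .###.: next=#  (t=6,i=3, bit14=1)
  nb .##.#: next=#  (t=0,i=10, bit13=1)
  nb .##..: next=.  (t=8,i=10, bit12=0)
  nb .#.##: next=.  (t=0,i=8, bit11=0)
  nb .#.#.: next=#  (t=2,i=4, bit10=1)
  nb .#..#: next=#  (t=1,i=8, bit9=1)
  nb .#...: next=.  (t=1,i=4, bit8=0)
  nb ..###: next=#  (t=4,i=1, bit7=1)
  nb ..##.: next=#  (t=1,i=0, bit6=1)
  nb ..#.#: next=#  (t=0,i=7, bit5=1)
  nb ..#..: next=#  (t=1,i=7, bit4=1)
  nb ...##: next=.  (t=1,i=13, bit3=0)
  nb ...#.: next=.  (t=0,i=6, bit2=0)
  nb ....#: next=.  (t=0,i=5, bit1=0)
  nb .....: next=.  (t=0,i=4, bit0=0)
  bits 11010010000101110110011011110000 = 3524749040

3524749040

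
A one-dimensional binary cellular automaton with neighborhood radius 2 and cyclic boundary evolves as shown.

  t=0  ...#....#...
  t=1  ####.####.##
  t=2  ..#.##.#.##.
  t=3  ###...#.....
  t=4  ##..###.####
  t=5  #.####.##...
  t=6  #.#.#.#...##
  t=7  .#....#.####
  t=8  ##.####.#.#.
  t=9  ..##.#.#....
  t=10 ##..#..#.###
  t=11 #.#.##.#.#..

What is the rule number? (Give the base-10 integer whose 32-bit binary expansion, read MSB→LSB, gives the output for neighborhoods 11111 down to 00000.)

1318798015

  nb #####: next=.  (t=1,i=0, bit31=0)
  nb ####.: next=#  (t=1,i=2, bit30=1)
  nb ###.#: next=.  (t=1,i=3, bit29=0)
  nb ###..: next=.  (t=3,i=2, bit28=0)
  nb ##.##: next=#  (t=1,i=4, bit27=1)
  nb ##.#.: next=#  (t=2,i=6, bit26=1)
  nb ##..#: next=#  (t=4,i=2, bit25=1)
  nb ##...: next=.  (t=2,i=11, bit24=0)
  nb #.###: next=#  (t=1,i=5, bit23=1)
  nb #.##.: next=.  (t=2,i=4, bit22=0)
  nb #.#.#: next=.  (t=2,i=7, bit21=0)
  nb #.#..: next=#  (t=6,i=6, bit20=1)
  nb #..##: next=#  (t=4,i=3, bit19=1)
  nb #..#.: next=.  (t=10,i=3, bit18=0)
  nb #...#: next=#  (t=2,i=0, bit17=1)
  nb #....: next=#  (t=0,i=5, bit16=1)
  nb .####: next=.  (t=1,i=6, bit15=0)
  nb .###.: next=#  (t=3,i=1, bit14=1)
  nb .##.#: next=.  (t=2,i=5, bit13=0)
  nb .##..: next=.  (t=2,i=10, bit12=0)
  nb .#.##: next=.  (t=2,i=3, bit11=0)
  nb .#.#.: next=.  (t=6,i=3, bit10=0)
  nb .#..#: next=#  (t=10,i=5, bit9=1)
  nb .#...: next=.  (t=0,i=4, bit8=0)
  nb ..###: next=#  (t=3,i=0, bit7=1)
  nb ..##.: next=.  (t=9,i=2, bit6=0)
  nb ..#.#: next=#  (t=2,i=2, bit5=1)
  nb ..#..: next=#  (t=0,i=3, bit4=1)
  nb ...##: next=#  (t=3,i=11, bit3=1)
  nb ...#.: next=#  (t=0,i=2, bit2=1)
  nb ....#: next=#  (t=0,i=1, bit1=1)
  nb .....: next=#  (t=0,i=0, bit0=1)
  bits 01001110100110110100001010111111 = 1318798015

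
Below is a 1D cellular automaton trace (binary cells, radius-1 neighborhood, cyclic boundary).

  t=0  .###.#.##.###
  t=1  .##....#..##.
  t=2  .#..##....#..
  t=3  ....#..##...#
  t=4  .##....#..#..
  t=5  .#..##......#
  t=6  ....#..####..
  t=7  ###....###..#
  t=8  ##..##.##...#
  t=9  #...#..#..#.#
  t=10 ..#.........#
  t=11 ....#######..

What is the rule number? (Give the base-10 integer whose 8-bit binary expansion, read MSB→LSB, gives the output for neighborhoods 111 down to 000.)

137

  [7] ### => #  t=0,i=2
  [6] ##. => .  t=0,i=3
  [5] #.# => .  t=0,i=0
  [4] #.. => .  t=1,i=3
  [3] .## => #  t=0,i=1
  [2] .#. => .  t=0,i=5
  [1] ..# => .  t=1,i=0
  [0] ... => #  t=1,i=4
  bits 10001001 = 137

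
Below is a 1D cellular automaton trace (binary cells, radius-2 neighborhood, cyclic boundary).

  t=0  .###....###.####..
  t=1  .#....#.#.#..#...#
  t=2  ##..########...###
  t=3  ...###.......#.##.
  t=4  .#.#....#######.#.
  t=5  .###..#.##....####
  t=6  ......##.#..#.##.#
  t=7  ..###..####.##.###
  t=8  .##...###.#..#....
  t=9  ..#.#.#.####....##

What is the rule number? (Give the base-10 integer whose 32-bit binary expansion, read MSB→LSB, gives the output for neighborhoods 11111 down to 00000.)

  nb #####: next=.  (t=2,i=6, bit31=0)
  nb ####.: next=.  (t=0,i=14, bit30=0)
  nb ###.#: next=#  (t=0,i=10, bit29=1)
  nb ###..: next=.  (t=0,i=3, bit28=0)
  nb ##.##: next=.  (t=0,i=11, bit27=0)
  nb ##.#.: next=#  (t=4,i=15, bit26=1)
  nb ##..#: next=.  (t=2,i=2, bit25=0)
  nb ##...: next=.  (t=0,i=4, bit24=0)
  nb #.###: next=.  (t=0,i=12, bit23=0)
  nb #.##.: next=.  (t=3,i=15, bit22=0)
  nb #.#.#: next=#  (t=1,i=8, bit21=1)
  nb #.#..: next=#  (t=1,i=1, bit20=1)
  nb #..##: next=#  (t=2,i=3, bit19=1)
  nb #..#.: next=.  (t=1,i=12, bit18=0)
  nb #...#: next=#  (t=0,i=17, bit17=1)
  nb #....: next=.  (t=0,i=5, bit16=0)
  nb .####: next=#  (t=0,i=13, bit15=1)
  nb .###.: next=.  (t=0,i=2, bit14=0)
  nb .##.#: next=#  (t=6,i=7, bit13=1)
  nb .##..: next=#  (t=3,i=16, bit12=1)
  nb .#.##: next=#  (t=3,i=14, bit11=1)
  nb .#.#.: next=#  (t=1,i=0, bit10=1)
  nb .#..#: next=#  (t=1,i=11, bit9=1)
  nb .#...: next=.  (t=1,i=2, bit8=0)
  nb ..###: next=#  (t=0,i=1, bit7=1)
  nb ..##.: next=.  (t=6,i=6, bit6=0)
  nb ..#.#: next=#  (t=1,i=6, bit5=1)
  nb ..#..: next=.  (t=1,i=13, bit4=0)
  nb ...##: next=.  (t=0,i=0, bit3=0)
  nb ...#.: next=#  (t=1,i=5, bit2=1)
  nb ....#: next=#  (t=0,i=6, bit1=1)
  nb .....: next=#  (t=3,i=8, bit0=1)
  bits 00100100001110101011111010100111 = 607829671

607829671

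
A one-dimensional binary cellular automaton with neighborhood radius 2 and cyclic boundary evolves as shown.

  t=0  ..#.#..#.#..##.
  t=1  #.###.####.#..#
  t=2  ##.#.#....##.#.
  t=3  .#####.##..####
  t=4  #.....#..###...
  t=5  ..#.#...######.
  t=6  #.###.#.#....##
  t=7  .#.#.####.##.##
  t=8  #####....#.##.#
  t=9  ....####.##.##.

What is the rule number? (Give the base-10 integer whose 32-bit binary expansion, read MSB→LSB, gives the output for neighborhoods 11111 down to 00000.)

  #####|.  b31=0 t=3,i=3
  ####.|.  b30=0 t=1,i=8
  ###.#|.  b29=0 t=1,i=4
  ###..|#  b28=1 t=4,i=11
  ##.##|#  b27=1 t=1,i=1
  ##.#.|#  b26=1 t=1,i=10
  ##..#|#  b25=1 t=3,i=9
  ##...|#  b24=1 t=0,i=14
  #.###|.  b23=0 t=1,i=2
  #.##.|.  b22=0 t=2,i=0
  #.#.#|#  b21=1 t=2,i=3
  #.#..|#  b20=1 t=0,i=4
  #..##|#  b19=1 t=0,i=11
  #..#.|#  b18=1 t=0,i=6
  #...#|#  b17=1 t=0,i=0
  #....|#  b16=1 t=2,i=7
  .####|.  b15=0 t=1,i=7
  .###.|#  b14=1 t=1,i=3
  .##.#|#  b13=1 t=1,i=0
  .##..|.  b12=0 t=0,i=13
  .#.##|#  b11=1 t=2,i=14
  .#.#.|#  b10=1 t=0,i=3
  .#..#|.  b9=0 t=0,i=5
  .#...|.  b8=0 t=2,i=6
  ..###|#  b7=1 t=3,i=11
  ..##.|.  b6=0 t=0,i=12
  ..#.#|#  b5=1 t=0,i=2
  ..#..|.  b4=0 t=4,i=0
  ...##|.  b3=0 t=2,i=9
  ...#.|.  b2=0 t=0,i=1
  ....#|#  b1=1 t=2,i=8
  .....|.  b0=0 t=4,i=3
  bits 00011111001111110110110010100010 = 524250274

524250274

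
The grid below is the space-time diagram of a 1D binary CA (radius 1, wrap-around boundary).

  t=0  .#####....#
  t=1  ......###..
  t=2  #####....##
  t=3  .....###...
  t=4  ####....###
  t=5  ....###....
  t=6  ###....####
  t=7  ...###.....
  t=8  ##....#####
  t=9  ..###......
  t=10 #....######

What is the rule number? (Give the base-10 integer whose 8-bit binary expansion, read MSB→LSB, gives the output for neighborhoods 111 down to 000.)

  ###|.  b7=0 t=0,i=2
  ##.|.  b6=0 t=0,i=5
  #.#|.  b5=0 t=0,i=0
  #..|#  b4=1 t=0,i=6
  .##|.  b3=0 t=0,i=1
  .#.|.  b2=0 t=0,i=10
  ..#|.  b1=0 t=0,i=9
  ...|#  b0=1 t=0,i=7
  bits 00010001 = 17

17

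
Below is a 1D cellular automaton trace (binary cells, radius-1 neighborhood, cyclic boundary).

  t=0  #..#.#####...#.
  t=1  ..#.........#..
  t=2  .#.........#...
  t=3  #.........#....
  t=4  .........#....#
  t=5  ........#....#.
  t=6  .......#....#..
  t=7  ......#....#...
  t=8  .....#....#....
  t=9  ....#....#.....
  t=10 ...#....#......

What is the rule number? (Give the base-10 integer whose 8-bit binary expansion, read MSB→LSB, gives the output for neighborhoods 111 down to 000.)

2

  [7] ### => .  t=0,i=6
  [6] ##. => .  t=0,i=9
  [5] #.# => .  t=0,i=4
  [4] #.. => .  t=0,i=1
  [3] .## => .  t=0,i=5
  [2] .#. => .  t=0,i=0
  [1] ..# => #  t=0,i=2
  [0] ... => .  t=0,i=11
  bits 00000010 = 2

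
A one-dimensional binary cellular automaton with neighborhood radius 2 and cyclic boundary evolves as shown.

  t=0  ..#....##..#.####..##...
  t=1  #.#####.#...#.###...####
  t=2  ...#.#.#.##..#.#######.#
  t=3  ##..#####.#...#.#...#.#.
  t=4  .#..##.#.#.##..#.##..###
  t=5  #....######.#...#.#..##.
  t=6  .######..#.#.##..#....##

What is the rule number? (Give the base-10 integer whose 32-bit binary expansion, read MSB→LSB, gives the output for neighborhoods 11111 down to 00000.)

  nb #####: next=.  (t=1,i=4, bit31=0)
  nb ####.: next=#  (t=0,i=15, bit30=1)
  nb ###.#: next=.  (t=1,i=0, bit29=0)
  nb ###..: next=#  (t=0,i=16, bit28=1)
  nb ##.##: next=.  (t=1,i=1, bit27=0)
  nb ##.#.: next=#  (t=1,i=7, bit26=1)
  nb ##..#: next=.  (t=0,i=9, bit25=0)
  nb ##...: next=#  (t=0,i=21, bit24=1)
  nb #.###: next=.  (t=0,i=13, bit23=0)
  nb #.##.: next=.  (t=2,i=9, bit22=0)
  nb #.#.#: next=#  (t=2,i=5, bit21=1)
  nb #.#..: next=.  (t=1,i=8, bit20=0)
  nb #..##: next=.  (t=0,i=18, bit19=0)
  nb #..#.: next=.  (t=0,i=10, bit18=0)
  nb #...#: next=#  (t=1,i=10, bit17=1)
  nb #....: next=#  (t=0,i=4, bit16=1)
  nb .####: next=#  (t=0,i=14, bit15=1)
  nb .###.: next=#  (t=1,i=15, bit14=1)
  nb .##.#: next=#  (t=4,i=5, bit13=1)
  nb .##..: next=#  (t=0,i=8, bit12=1)
  nb .#.##: next=#  (t=0,i=12, bit11=1)
  nb .#.#.: next=#  (t=2,i=4, bit10=1)
  nb .#..#: next=.  (t=4,i=2, bit9=0)
  nb .#...: next=#  (t=0,i=3, bit8=1)
  nb ..###: next=#  (t=1,i=20, bit7=1)
  nb ..##.: next=.  (t=0,i=7, bit6=0)
  nb ..#.#: next=.  (t=0,i=11, bit5=0)
  nb ..#..: next=#  (t=0,i=2, bit4=1)
  nb ...##: next=#  (t=0,i=6, bit3=1)
  nb ...#.: next=.  (t=0,i=1, bit2=0)
  nb ....#: next=#  (t=0,i=0, bit1=1)
  nb .....: next=#  (t=0,i=23, bit0=1)
  bits 01010101001000111111110110011011 = 1428422043

1428422043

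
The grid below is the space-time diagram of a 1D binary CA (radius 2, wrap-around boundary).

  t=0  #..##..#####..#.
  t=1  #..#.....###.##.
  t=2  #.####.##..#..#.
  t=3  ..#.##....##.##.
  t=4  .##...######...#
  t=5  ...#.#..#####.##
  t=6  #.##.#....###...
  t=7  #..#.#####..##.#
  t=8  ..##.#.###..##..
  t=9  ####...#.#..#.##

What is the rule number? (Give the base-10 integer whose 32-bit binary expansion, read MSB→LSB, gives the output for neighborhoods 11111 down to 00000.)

  [31] ##### => #  t=0,i=9
  [30] ####. => #  t=0,i=10
  [29] ###.# => #  t=1,i=11
  [28] ###.. => #  t=0,i=11
  [27] ##.## => .  t=1,i=12
  [26] ##.#. => .  t=1,i=15
  [25] ##..# => .  t=0,i=5
  [24] ##... => #  t=3,i=6
  [23] #.### => #  t=2,i=2
  [22] #.##. => .  t=1,i=13
  [21] #.#.# => .  t=2,i=0
  [20] #.#.. => #  t=0,i=0
  [19] #..## => .  t=0,i=2
  [18] #..#. => #  t=0,i=13
  [17] #...# => .  t=3,i=0
  [16] #.... => #  t=1,i=5
  [15] .#### => .  t=0,i=8
  [14] .###. => .  t=1,i=10
  [13] .##.# => #  t=1,i=14
  [12] .##.. => .  t=0,i=4
  [11] .#.## => .  t=2,i=1
  [10] .#.#. => .  t=0,i=15
  [9] .#..# => .  t=0,i=1
  [8] .#... => #  t=1,i=4
  [7] ..### => .  t=0,i=7
  [6] ..##. => #  t=0,i=3
  [5] ..#.# => #  t=0,i=14
  [4] ..#.. => #  t=1,i=3
  [3] ...## => #  t=1,i=8
  [2] ...#. => #  t=3,i=1
  [1] ....# => #  t=1,i=7
  [0] ..... => .  t=1,i=6
  bits 11110001100101010010000101111110 = 4053082494

4053082494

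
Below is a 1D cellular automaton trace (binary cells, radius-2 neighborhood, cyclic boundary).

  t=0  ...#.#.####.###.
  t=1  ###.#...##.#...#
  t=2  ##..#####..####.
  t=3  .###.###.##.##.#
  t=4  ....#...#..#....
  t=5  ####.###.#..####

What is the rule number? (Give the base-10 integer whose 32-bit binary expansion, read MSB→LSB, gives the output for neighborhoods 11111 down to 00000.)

  [31] ##### => #  t=2,i=6
  [30] ####. => #  t=0,i=9
  [29] ###.# => .  t=0,i=10
  [28] ###.. => .  t=0,i=14
  [27] ##.## => #  t=0,i=11
  [26] ##.#. => .  t=1,i=3
  [25] ##..# => #  t=2,i=2
  [24] ##... => #  t=0,i=15
  [23] #.### => .  t=0,i=7
  [22] #.##. => .  t=2,i=0
  [21] #.#.# => .  t=0,i=5
  [20] #.#.. => #  t=1,i=4
  [19] #..## => #  t=2,i=3
  [18] #..#. => .  t=4,i=10
  [17] #...# => #  t=1,i=6
  [16] #.... => #  t=0,i=0
  [15] .#### => #  t=0,i=8
  [14] .###. => .  t=0,i=13
  [13] .##.# => .  t=1,i=9
  [12] .##.. => #  t=2,i=1
  [11] .#.## => .  t=0,i=6
  [10] .#.#. => #  t=0,i=4
  [9] .#..# => #  t=4,i=9
  [8] .#... => #  t=1,i=5
  [7] ..### => .  t=1,i=15
  [6] ..##. => #  t=1,i=8
  [5] ..#.# => .  t=0,i=3
  [4] ..#.. => .  t=4,i=4
  [3] ...## => #  t=1,i=7
  [2] ...#. => #  t=0,i=2
  [1] ....# => #  t=0,i=1
  [0] ..... => #  t=4,i=0
  bits 11001011000110111001011101001111 = 3407583055

3407583055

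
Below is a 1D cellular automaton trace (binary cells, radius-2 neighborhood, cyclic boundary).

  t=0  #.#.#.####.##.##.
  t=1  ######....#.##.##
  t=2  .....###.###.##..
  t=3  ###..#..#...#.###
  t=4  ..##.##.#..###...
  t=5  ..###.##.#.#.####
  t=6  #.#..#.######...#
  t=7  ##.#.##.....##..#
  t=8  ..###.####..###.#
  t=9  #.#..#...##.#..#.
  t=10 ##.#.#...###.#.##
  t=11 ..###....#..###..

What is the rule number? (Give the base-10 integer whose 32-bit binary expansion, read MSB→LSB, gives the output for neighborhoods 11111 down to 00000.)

  [31] ##### => .  t=1,i=0
  [30] ####. => .  t=0,i=8
  [29] ###.# => .  t=0,i=9
  [28] ###.. => #  t=1,i=5
  [27] ##.## => #  t=0,i=10
  [26] ##.#. => #  t=0,i=16
  [25] ##..# => #  t=3,i=3
  [24] ##... => #  t=1,i=6
  [23] #.### => .  t=0,i=6
  [22] #.##. => .  t=0,i=11
  [21] #.#.# => #  t=0,i=0
  [20] #.#.. => .  t=4,i=8
  [19] #..## => .  t=4,i=10
  [18] #..#. => .  t=3,i=4
  [17] #...# => .  t=3,i=10
  [16] #.... => #  t=1,i=7
  [15] .#### => .  t=0,i=7
  [14] .###. => .  t=2,i=6
  [13] .##.# => #  t=0,i=12
  [12] .##.. => #  t=2,i=14
  [11] .#.## => #  t=0,i=5
  [10] .#.#. => #  t=0,i=1
  [9] .#..# => #  t=3,i=6
  [8] .#... => .  t=3,i=9
  [7] ..### => #  t=2,i=5
  [6] ..##. => #  t=4,i=2
  [5] ..#.# => #  t=1,i=10
  [4] ..#.. => #  t=3,i=5
  [3] ...## => .  t=2,i=4
  [2] ...#. => #  t=1,i=9
  [1] ....# => .  t=1,i=8
  [0] ..... => #  t=2,i=0
  bits 00011111001000010011111011110101 = 522272501

522272501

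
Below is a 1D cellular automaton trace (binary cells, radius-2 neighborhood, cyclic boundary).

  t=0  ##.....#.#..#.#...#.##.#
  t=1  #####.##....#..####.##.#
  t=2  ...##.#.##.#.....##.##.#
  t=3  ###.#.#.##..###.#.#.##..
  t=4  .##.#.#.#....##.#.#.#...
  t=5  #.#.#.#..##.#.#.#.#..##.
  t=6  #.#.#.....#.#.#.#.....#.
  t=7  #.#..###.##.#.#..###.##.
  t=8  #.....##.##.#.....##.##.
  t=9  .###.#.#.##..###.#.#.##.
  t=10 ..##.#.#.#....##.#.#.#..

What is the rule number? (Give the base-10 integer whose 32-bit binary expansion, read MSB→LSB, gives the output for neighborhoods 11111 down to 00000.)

1910726957

  [31] ##### => .  t=1,i=1
  [30] ####. => #  t=1,i=3
  [29] ###.# => #  t=1,i=4
  [28] ###.. => #  t=0,i=1
  [27] ##.## => .  t=0,i=22
  [26] ##.#. => .  t=2,i=5
  [25] ##..# => .  t=3,i=10
  [24] ##... => #  t=0,i=2
  [23] #.### => #  t=0,i=23
  [22] #.##. => #  t=0,i=20
  [21] #.#.# => #  t=2,i=6
  [20] #.#.. => .  t=0,i=9
  [19] #..## => .  t=1,i=14
  [18] #..#. => .  t=0,i=11
  [17] #...# => #  t=0,i=16
  [16] #.... => #  t=0,i=3
  [15] .#### => .  t=1,i=0
  [14] .###. => #  t=0,i=0
  [13] .##.# => #  t=0,i=21
  [12] .##.. => .  t=1,i=7
  [11] .#.## => .  t=0,i=19
  [10] .#.#. => .  t=0,i=8
  [9] .#..# => .  t=0,i=10
  [8] .#... => #  t=0,i=15
  [7] ..### => .  t=1,i=15
  [6] ..##. => .  t=2,i=3
  [5] ..#.# => #  t=0,i=7
  [4] ..#.. => .  t=1,i=12
  [3] ...## => #  t=2,i=2
  [2] ...#. => #  t=0,i=6
  [1] ....# => .  t=0,i=5
  [0] ..... => #  t=0,i=4
  bits 01110001111000110110000100101101 = 1910726957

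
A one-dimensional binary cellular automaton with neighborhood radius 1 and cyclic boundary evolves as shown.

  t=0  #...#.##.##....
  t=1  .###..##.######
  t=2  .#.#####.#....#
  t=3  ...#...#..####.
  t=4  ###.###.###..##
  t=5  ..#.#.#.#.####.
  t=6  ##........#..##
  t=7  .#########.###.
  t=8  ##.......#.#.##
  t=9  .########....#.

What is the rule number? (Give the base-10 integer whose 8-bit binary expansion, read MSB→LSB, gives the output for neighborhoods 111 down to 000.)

  [7] ### => .  t=1,i=2
  [6] ##. => #  t=0,i=7
  [5] #.# => .  t=0,i=5
  [4] #.. => #  t=0,i=1
  [3] .## => #  t=0,i=6
  [2] .#. => .  t=0,i=0
  [1] ..# => #  t=0,i=3
  [0] ... => #  t=0,i=2
  bits 01011011 = 91

91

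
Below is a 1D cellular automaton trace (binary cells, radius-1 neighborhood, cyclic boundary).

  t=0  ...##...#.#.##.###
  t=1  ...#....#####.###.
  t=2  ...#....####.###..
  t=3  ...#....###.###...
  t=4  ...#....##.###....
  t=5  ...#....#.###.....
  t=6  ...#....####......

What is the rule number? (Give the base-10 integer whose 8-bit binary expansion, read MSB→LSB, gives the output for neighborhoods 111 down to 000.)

172

  ###|#  b7=1 t=0,i=16
  ##.|.  b6=0 t=0,i=4
  #.#|#  b5=1 t=0,i=9
  #..|.  b4=0 t=0,i=0
  .##|#  b3=1 t=0,i=3
  .#.|#  b2=1 t=0,i=8
  ..#|.  b1=0 t=0,i=2
  ...|.  b0=0 t=0,i=1
  bits 10101100 = 172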